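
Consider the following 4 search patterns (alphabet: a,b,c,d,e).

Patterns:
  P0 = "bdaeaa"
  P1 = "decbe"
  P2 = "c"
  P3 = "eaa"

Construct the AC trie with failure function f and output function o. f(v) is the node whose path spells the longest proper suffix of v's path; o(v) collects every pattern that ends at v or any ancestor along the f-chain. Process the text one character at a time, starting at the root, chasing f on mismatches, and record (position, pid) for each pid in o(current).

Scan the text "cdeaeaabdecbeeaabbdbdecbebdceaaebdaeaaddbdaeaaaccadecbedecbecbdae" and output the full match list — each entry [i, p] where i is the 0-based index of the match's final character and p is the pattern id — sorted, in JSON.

Build automaton:
Trie nodes:
  n0 'ε': b→1 c→12 d→7 e→13
  n1 'b': d→2
  n2 'bd': a→3
  n3 'bda': e→4
  n4 'bdae': a→5
  n5 'bdaea': a→6
  n6 'bdaeaa': ·  ←P0
  n7 'd': e→8
  n8 'de': c→9
  n9 'dec': b→10
  n10 'decb': e→11
  n11 'decbe': ·  ←P1
  n12 'c': ·  ←P2
  n13 'e': a→14
  n14 'ea': a→15
  n15 'eaa': ·  ←P3

Failure links (BFS by depth):
  fail(1) 'b': from fail(0)=0 chase 'b': 0 ⇒ 0;  out=∅∪out(0)=∅
  fail(7) 'd': from fail(0)=0 chase 'd': 0 ⇒ 0;  out=∅∪out(0)=∅
  fail(12) 'c': from fail(0)=0 chase 'c': 0 ⇒ 0;  out={2}∪out(0)={2}
  fail(13) 'e': from fail(0)=0 chase 'e': 0 ⇒ 0;  out=∅∪out(0)=∅
  fail(2) 'bd': from fail(1)=0 chase 'd': 0 ⇒ 7;  out=∅∪out(7)=∅
  fail(8) 'de': from fail(7)=0 chase 'e': 0 ⇒ 13;  out=∅∪out(13)=∅
  fail(14) 'ea': from fail(13)=0 chase 'a': 0 ⇒ 0;  out=∅∪out(0)=∅
  fail(3) 'bda': from fail(2)=7 chase 'a': 7→0 ⇒ 0;  out=∅∪out(0)=∅
  fail(9) 'dec': from fail(8)=13 chase 'c': 13→0 ⇒ 12;  out=∅∪out(12)={2}
  fail(15) 'eaa': from fail(14)=0 chase 'a': 0 ⇒ 0;  out={3}∪out(0)={3}
  fail(4) 'bdae': from fail(3)=0 chase 'e': 0 ⇒ 13;  out=∅∪out(13)=∅
  fail(10) 'decb': from fail(9)=12 chase 'b': 12→0 ⇒ 1;  out=∅∪out(1)=∅
  fail(5) 'bdaea': from fail(4)=13 chase 'a': 13 ⇒ 14;  out=∅∪out(14)=∅
  fail(11) 'decbe': from fail(10)=1 chase 'e': 1→0 ⇒ 13;  out={1}∪out(13)={1}
  fail(6) 'bdaeaa': from fail(5)=14 chase 'a': 14 ⇒ 15;  out={0}∪out(15)={0,3}

Text stream:
pos 0 'c': at 12  ** P2@[0:0]
pos 1 'd': at 7 ·f
pos 2 'e': at 8
pos 3 'a': at 14 ·f
pos 4 'e': at 13 ·f
pos 5 'a': at 14
pos 6 'a': at 15  ** P3@[4:6]
pos 7 'b': at 1 ·f
pos 8 'd': at 2
pos 9 'e': at 8 ·f
pos 10 'c': at 9  ** P2@[10:10]
pos 11 'b': at 10
pos 12 'e': at 11  ** P1@[8:12]
pos 13 'e': at 13 ·f
pos 14 'a': at 14
pos 15 'a': at 15  ** P3@[13:15]
pos 16 'b': at 1 ·f
pos 17 'b': at 1 ·f
pos 18 'd': at 2
pos 19 'b': at 1 ·f
pos 20 'd': at 2
pos 21 'e': at 8 ·f
pos 22 'c': at 9  ** P2@[22:22]
pos 23 'b': at 10
pos 24 'e': at 11  ** P1@[20:24]
pos 25 'b': at 1 ·f
pos 26 'd': at 2
pos 27 'c': at 12 ·f  ** P2@[27:27]
pos 28 'e': at 13 ·f
pos 29 'a': at 14
pos 30 'a': at 15  ** P3@[28:30]
pos 31 'e': at 13 ·f
pos 32 'b': at 1 ·f
pos 33 'd': at 2
pos 34 'a': at 3
pos 35 'e': at 4
pos 36 'a': at 5
pos 37 'a': at 6  ** P0@[32:37],P3@[35:37]
pos 38 'd': at 7 ·f
pos 39 'd': at 7 ·f
pos 40 'b': at 1 ·f
pos 41 'd': at 2
pos 42 'a': at 3
pos 43 'e': at 4
pos 44 'a': at 5
pos 45 'a': at 6  ** P0@[40:45],P3@[43:45]
pos 46 'a': at 0 ·f
pos 47 'c': at 12  ** P2@[47:47]
pos 48 'c': at 12 ·f  ** P2@[48:48]
pos 49 'a': at 0 ·f
pos 50 'd': at 7
pos 51 'e': at 8
pos 52 'c': at 9  ** P2@[52:52]
pos 53 'b': at 10
pos 54 'e': at 11  ** P1@[50:54]
pos 55 'd': at 7 ·f
pos 56 'e': at 8
pos 57 'c': at 9  ** P2@[57:57]
pos 58 'b': at 10
pos 59 'e': at 11  ** P1@[55:59]
pos 60 'c': at 12 ·f  ** P2@[60:60]
pos 61 'b': at 1 ·f
pos 62 'd': at 2
pos 63 'a': at 3
pos 64 'e': at 4

Result: [[0,2],[6,3],[10,2],[12,1],[15,3],[22,2],[24,1],[27,2],[30,3],[37,0],[37,3],[45,0],[45,3],[47,2],[48,2],[52,2],[54,1],[57,2],[59,1],[60,2]]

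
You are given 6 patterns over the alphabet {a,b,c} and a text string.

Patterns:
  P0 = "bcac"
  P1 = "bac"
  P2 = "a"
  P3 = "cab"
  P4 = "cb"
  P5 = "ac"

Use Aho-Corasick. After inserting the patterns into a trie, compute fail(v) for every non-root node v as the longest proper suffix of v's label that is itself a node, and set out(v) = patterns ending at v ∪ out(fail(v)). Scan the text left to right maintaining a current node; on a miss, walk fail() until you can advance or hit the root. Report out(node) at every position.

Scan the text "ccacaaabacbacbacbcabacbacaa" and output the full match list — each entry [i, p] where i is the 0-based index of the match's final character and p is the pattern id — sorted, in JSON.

Build automaton:
Trie nodes:
  0='ε' goto a→7 b→1 c→8
  1='b' goto a→5 c→2
  2='bc' goto a→3
  3='bca' goto c→4
  4='bcac' goto ·  ←P0
  5='ba' goto c→6
  6='bac' goto ·  ←P1
  7='a' goto c→12  ←P2
  8='c' goto a→9 b→11
  9='ca' goto b→10
  10='cab' goto ·  ←P3
  11='cb' goto ·  ←P4
  12='ac' goto ·  ←P5

Failure links (BFS by depth):
  n1('b'): parent n0 fail=0; on 'b' 0 → fail=0;  out ∅∪∅=∅
  n7('a'): parent n0 fail=0; on 'a' 0 → fail=0;  out {2}∪∅={2}
  n8('c'): parent n0 fail=0; on 'c' 0 → fail=0;  out ∅∪∅=∅
  n2('bc'): parent n1 fail=0; on 'c' 0 → fail=8;  out ∅∪∅=∅
  n5('ba'): parent n1 fail=0; on 'a' 0 → fail=7;  out ∅∪{2}={2}
  n9('ca'): parent n8 fail=0; on 'a' 0 → fail=7;  out ∅∪{2}={2}
  n11('cb'): parent n8 fail=0; on 'b' 0 → fail=1;  out {4}∪∅={4}
  n12('ac'): parent n7 fail=0; on 'c' 0 → fail=8;  out {5}∪∅={5}
  n3('bca'): parent n2 fail=8; on 'a' 8 → fail=9;  out ∅∪{2}={2}
  n6('bac'): parent n5 fail=7; on 'c' 7 → fail=12;  out {1}∪{5}={1,5}
  n10('cab'): parent n9 fail=7; on 'b' 7→0 → fail=1;  out {3}∪∅={3}
  n4('bcac'): parent n3 fail=9; on 'c' 9→7 → fail=12;  out {0}∪{5}={0,5}

Scan:
i=0 'c': node 0→8
i=1 'c': node 8→8 (fail-walked)
i=2 'a': node 8→9  → match P2@[2:2]
i=3 'c': node 9→12 (fail-walked)  → match P5@[2:3]
i=4 'a': node 12→9 (fail-walked)  → match P2@[4:4]
i=5 'a': node 9→7 (fail-walked)  → match P2@[5:5]
i=6 'a': node 7→7 (fail-walked)  → match P2@[6:6]
i=7 'b': node 7→1 (fail-walked)
i=8 'a': node 1→5  → match P2@[8:8]
i=9 'c': node 5→6  → match P1@[7:9],P5@[8:9]
i=10 'b': node 6→11 (fail-walked)  → match P4@[9:10]
i=11 'a': node 11→5 (fail-walked)  → match P2@[11:11]
i=12 'c': node 5→6  → match P1@[10:12],P5@[11:12]
i=13 'b': node 6→11 (fail-walked)  → match P4@[12:13]
i=14 'a': node 11→5 (fail-walked)  → match P2@[14:14]
i=15 'c': node 5→6  → match P1@[13:15],P5@[14:15]
i=16 'b': node 6→11 (fail-walked)  → match P4@[15:16]
i=17 'c': node 11→2 (fail-walked)
i=18 'a': node 2→3  → match P2@[18:18]
i=19 'b': node 3→10 (fail-walked)  → match P3@[17:19]
i=20 'a': node 10→5 (fail-walked)  → match P2@[20:20]
i=21 'c': node 5→6  → match P1@[19:21],P5@[20:21]
i=22 'b': node 6→11 (fail-walked)  → match P4@[21:22]
i=23 'a': node 11→5 (fail-walked)  → match P2@[23:23]
i=24 'c': node 5→6  → match P1@[22:24],P5@[23:24]
i=25 'a': node 6→9 (fail-walked)  → match P2@[25:25]
i=26 'a': node 9→7 (fail-walked)  → match P2@[26:26]

Matches: [[2,2],[3,5],[4,2],[5,2],[6,2],[8,2],[9,1],[9,5],[10,4],[11,2],[12,1],[12,5],[13,4],[14,2],[15,1],[15,5],[16,4],[18,2],[19,3],[20,2],[21,1],[21,5],[22,4],[23,2],[24,1],[24,5],[25,2],[26,2]]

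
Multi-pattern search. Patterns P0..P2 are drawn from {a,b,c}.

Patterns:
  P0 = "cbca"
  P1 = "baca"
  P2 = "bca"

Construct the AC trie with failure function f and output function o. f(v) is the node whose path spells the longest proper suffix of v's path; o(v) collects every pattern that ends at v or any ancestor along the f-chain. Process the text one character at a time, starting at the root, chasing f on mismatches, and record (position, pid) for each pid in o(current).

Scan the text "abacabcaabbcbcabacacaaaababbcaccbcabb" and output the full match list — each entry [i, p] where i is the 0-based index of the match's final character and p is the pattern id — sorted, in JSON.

Build:
Trie nodes:
  0='ε' goto b→5 c→1
  1='c' goto b→2
  2='cb' goto c→3
  3='cbc' goto a→4
  4='cbca' goto ·  ←P0
  5='b' goto a→6 c→9
  6='ba' goto c→7
  7='bac' goto a→8
  8='baca' goto ·  ←P1
  9='bc' goto a→10
  10='bca' goto ·  ←P2

Failure links (BFS by depth):
  fail(1) 'c': from fail(0)=0 chase 'c': 0 ⇒ 0;  out=∅∪out(0)=∅
  fail(5) 'b': from fail(0)=0 chase 'b': 0 ⇒ 0;  out=∅∪out(0)=∅
  fail(2) 'cb': from fail(1)=0 chase 'b': 0 ⇒ 5;  out=∅∪out(5)=∅
  fail(6) 'ba': from fail(5)=0 chase 'a': 0 ⇒ 0;  out=∅∪out(0)=∅
  fail(9) 'bc': from fail(5)=0 chase 'c': 0 ⇒ 1;  out=∅∪out(1)=∅
  fail(3) 'cbc': from fail(2)=5 chase 'c': 5 ⇒ 9;  out=∅∪out(9)=∅
  fail(7) 'bac': from fail(6)=0 chase 'c': 0 ⇒ 1;  out=∅∪out(1)=∅
  fail(10) 'bca': from fail(9)=1 chase 'a': 1→0 ⇒ 0;  out={2}∪out(0)={2}
  fail(4) 'cbca': from fail(3)=9 chase 'a': 9 ⇒ 10;  out={0}∪out(10)={0,2}
  fail(8) 'baca': from fail(7)=1 chase 'a': 1→0 ⇒ 0;  out={1}∪out(0)={1}

Run:
[0] read 'a'  n0⇒n0
[1] read 'b'  n0⇒n5
[2] read 'a'  n5⇒n6
[3] read 'c'  n6⇒n7
[4] read 'a'  n7⇒n8  ** P1@[1:4]
[5] read 'b'  n8⇒n5 ·f
[6] read 'c'  n5⇒n9
[7] read 'a'  n9⇒n10  ** P2@[5:7]
[8] read 'a'  n10⇒n0 ·f
[9] read 'b'  n0⇒n5
[10] read 'b'  n5⇒n5 ·f
[11] read 'c'  n5⇒n9
[12] read 'b'  n9⇒n2 ·f
[13] read 'c'  n2⇒n3
[14] read 'a'  n3⇒n4  ** P0@[11:14],P2@[12:14]
[15] read 'b'  n4⇒n5 ·f
[16] read 'a'  n5⇒n6
[17] read 'c'  n6⇒n7
[18] read 'a'  n7⇒n8  ** P1@[15:18]
[19] read 'c'  n8⇒n1 ·f
[20] read 'a'  n1⇒n0 ·f
[21] read 'a'  n0⇒n0
[22] read 'a'  n0⇒n0
[23] read 'a'  n0⇒n0
[24] read 'b'  n0⇒n5
[25] read 'a'  n5⇒n6
[26] read 'b'  n6⇒n5 ·f
[27] read 'b'  n5⇒n5 ·f
[28] read 'c'  n5⇒n9
[29] read 'a'  n9⇒n10  ** P2@[27:29]
[30] read 'c'  n10⇒n1 ·f
[31] read 'c'  n1⇒n1 ·f
[32] read 'b'  n1⇒n2
[33] read 'c'  n2⇒n3
[34] read 'a'  n3⇒n4  ** P0@[31:34],P2@[32:34]
[35] read 'b'  n4⇒n5 ·f
[36] read 'b'  n5⇒n5 ·f

Matches: [[4,1],[7,2],[14,0],[14,2],[18,1],[29,2],[34,0],[34,2]]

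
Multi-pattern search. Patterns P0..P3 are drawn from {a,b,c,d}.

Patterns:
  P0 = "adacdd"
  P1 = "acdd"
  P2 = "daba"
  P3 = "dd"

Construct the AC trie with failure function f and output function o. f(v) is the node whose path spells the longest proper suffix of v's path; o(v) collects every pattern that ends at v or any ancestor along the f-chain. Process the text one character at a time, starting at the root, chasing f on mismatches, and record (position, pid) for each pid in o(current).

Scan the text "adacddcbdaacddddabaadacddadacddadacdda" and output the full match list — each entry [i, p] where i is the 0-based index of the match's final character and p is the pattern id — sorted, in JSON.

Build:
Trie (insert patterns):
  n0 'ε': a→1 d→10
  n1 'a': c→7 d→2
  n2 'ad': a→3
  n3 'ada': c→4
  n4 'adac': d→5
  n5 'adacd': d→6
  n6 'adacdd': ·  ←P0
  n7 'ac': d→8
  n8 'acd': d→9
  n9 'acdd': ·  ←P1
  n10 'd': a→11 d→14
  n11 'da': b→12
  n12 'dab': a→13
  n13 'daba': ·  ←P2
  n14 'dd': ·  ←P3

Failure links (BFS by depth):
  fail(1) 'a': from fail(0)=0 chase 'a': 0 ⇒ 0;  out=∅∪out(0)=∅
  fail(10) 'd': from fail(0)=0 chase 'd': 0 ⇒ 0;  out=∅∪out(0)=∅
  fail(2) 'ad': from fail(1)=0 chase 'd': 0 ⇒ 10;  out=∅∪out(10)=∅
  fail(7) 'ac': from fail(1)=0 chase 'c': 0 ⇒ 0;  out=∅∪out(0)=∅
  fail(11) 'da': from fail(10)=0 chase 'a': 0 ⇒ 1;  out=∅∪out(1)=∅
  fail(14) 'dd': from fail(10)=0 chase 'd': 0 ⇒ 10;  out={3}∪out(10)={3}
  fail(3) 'ada': from fail(2)=10 chase 'a': 10 ⇒ 11;  out=∅∪out(11)=∅
  fail(8) 'acd': from fail(7)=0 chase 'd': 0 ⇒ 10;  out=∅∪out(10)=∅
  fail(12) 'dab': from fail(11)=1 chase 'b': 1→0 ⇒ 0;  out=∅∪out(0)=∅
  fail(4) 'adac': from fail(3)=11 chase 'c': 11→1 ⇒ 7;  out=∅∪out(7)=∅
  fail(9) 'acdd': from fail(8)=10 chase 'd': 10 ⇒ 14;  out={1}∪out(14)={1,3}
  fail(13) 'daba': from fail(12)=0 chase 'a': 0 ⇒ 1;  out={2}∪out(1)={2}
  fail(5) 'adacd': from fail(4)=7 chase 'd': 7 ⇒ 8;  out=∅∪out(8)=∅
  fail(6) 'adacdd': from fail(5)=8 chase 'd': 8 ⇒ 9;  out={0}∪out(9)={0,1,3}

Text stream:
[0] read 'a'  n0⇒n1
[1] read 'd'  n1⇒n2
[2] read 'a'  n2⇒n3
[3] read 'c'  n3⇒n4
[4] read 'd'  n4⇒n5
[5] read 'd'  n5⇒n6  ** P0@[0:5],P1@[2:5],P3@[4:5]
[6] read 'c'  n6⇒n0 ·f
[7] read 'b'  n0⇒n0
[8] read 'd'  n0⇒n10
[9] read 'a'  n10⇒n11
[10] read 'a'  n11⇒n1 ·f
[11] read 'c'  n1⇒n7
[12] read 'd'  n7⇒n8
[13] read 'd'  n8⇒n9  ** P1@[10:13],P3@[12:13]
[14] read 'd'  n9⇒n14 ·f  ** P3@[13:14]
[15] read 'd'  n14⇒n14 ·f  ** P3@[14:15]
[16] read 'a'  n14⇒n11 ·f
[17] read 'b'  n11⇒n12
[18] read 'a'  n12⇒n13  ** P2@[15:18]
[19] read 'a'  n13⇒n1 ·f
[20] read 'd'  n1⇒n2
[21] read 'a'  n2⇒n3
[22] read 'c'  n3⇒n4
[23] read 'd'  n4⇒n5
[24] read 'd'  n5⇒n6  ** P0@[19:24],P1@[21:24],P3@[23:24]
[25] read 'a'  n6⇒n11 ·f
[26] read 'd'  n11⇒n2 ·f
[27] read 'a'  n2⇒n3
[28] read 'c'  n3⇒n4
[29] read 'd'  n4⇒n5
[30] read 'd'  n5⇒n6  ** P0@[25:30],P1@[27:30],P3@[29:30]
[31] read 'a'  n6⇒n11 ·f
[32] read 'd'  n11⇒n2 ·f
[33] read 'a'  n2⇒n3
[34] read 'c'  n3⇒n4
[35] read 'd'  n4⇒n5
[36] read 'd'  n5⇒n6  ** P0@[31:36],P1@[33:36],P3@[35:36]
[37] read 'a'  n6⇒n11 ·f

All matches (sorted): [[5,0],[5,1],[5,3],[13,1],[13,3],[14,3],[15,3],[18,2],[24,0],[24,1],[24,3],[30,0],[30,1],[30,3],[36,0],[36,1],[36,3]]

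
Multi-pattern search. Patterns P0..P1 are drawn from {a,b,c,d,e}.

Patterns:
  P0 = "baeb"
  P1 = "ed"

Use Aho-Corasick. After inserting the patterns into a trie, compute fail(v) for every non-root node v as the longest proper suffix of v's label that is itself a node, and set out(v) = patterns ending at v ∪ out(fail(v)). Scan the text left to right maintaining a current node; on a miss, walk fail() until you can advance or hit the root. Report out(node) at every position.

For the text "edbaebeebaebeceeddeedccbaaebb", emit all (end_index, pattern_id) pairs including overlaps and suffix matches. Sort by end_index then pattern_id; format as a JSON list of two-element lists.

Build automaton:
Trie (insert patterns):
  0='ε' goto b→1 e→5
  1='b' goto a→2
  2='ba' goto e→3
  3='bae' goto b→4
  4='baeb' goto ·  ←P0
  5='e' goto d→6
  6='ed' goto ·  ←P1

Failure links (BFS by depth):
  n1('b'): parent n0 fail=0; on 'b' 0 → fail=0;  out ∅∪∅=∅
  n5('e'): parent n0 fail=0; on 'e' 0 → fail=0;  out ∅∪∅=∅
  n2('ba'): parent n1 fail=0; on 'a' 0 → fail=0;  out ∅∪∅=∅
  n6('ed'): parent n5 fail=0; on 'd' 0 → fail=0;  out {1}∪∅={1}
  n3('bae'): parent n2 fail=0; on 'e' 0 → fail=5;  out ∅∪∅=∅
  n4('baeb'): parent n3 fail=5; on 'b' 5→0 → fail=1;  out {0}∪∅={0}

Text stream:
i=0 'e': node 0→5
i=1 'd': node 5→6  ** P1@[0:1]
i=2 'b': node 6→1 ·f
i=3 'a': node 1→2
i=4 'e': node 2→3
i=5 'b': node 3→4  ** P0@[2:5]
i=6 'e': node 4→5 ·f
i=7 'e': node 5→5 ·f
i=8 'b': node 5→1 ·f
i=9 'a': node 1→2
i=10 'e': node 2→3
i=11 'b': node 3→4  ** P0@[8:11]
i=12 'e': node 4→5 ·f
i=13 'c': node 5→0 ·f
i=14 'e': node 0→5
i=15 'e': node 5→5 ·f
i=16 'd': node 5→6  ** P1@[15:16]
i=17 'd': node 6→0 ·f
i=18 'e': node 0→5
i=19 'e': node 5→5 ·f
i=20 'd': node 5→6  ** P1@[19:20]
i=21 'c': node 6→0 ·f
i=22 'c': node 0→0
i=23 'b': node 0→1
i=24 'a': node 1→2
i=25 'a': node 2→0 ·f
i=26 'e': node 0→5
i=27 'b': node 5→1 ·f
i=28 'b': node 1→1 ·f

Result: [[1,1],[5,0],[11,0],[16,1],[20,1]]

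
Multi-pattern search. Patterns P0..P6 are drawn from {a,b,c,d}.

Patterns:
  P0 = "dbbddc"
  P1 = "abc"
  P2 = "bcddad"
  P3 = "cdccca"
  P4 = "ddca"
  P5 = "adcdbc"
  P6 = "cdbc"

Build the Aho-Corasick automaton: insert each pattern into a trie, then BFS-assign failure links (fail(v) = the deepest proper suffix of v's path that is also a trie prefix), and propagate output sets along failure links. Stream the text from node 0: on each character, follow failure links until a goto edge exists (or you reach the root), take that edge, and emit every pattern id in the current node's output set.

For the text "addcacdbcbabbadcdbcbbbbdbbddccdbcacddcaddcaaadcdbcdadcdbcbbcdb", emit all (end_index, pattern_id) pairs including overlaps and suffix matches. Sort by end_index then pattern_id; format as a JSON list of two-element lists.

Build:
Trie nodes:
  n0 'ε': a→7 b→10 c→16 d→1
  n1 'd': b→2 d→22
  n2 'db': b→3
  n3 'dbb': d→4
  n4 'dbbd': d→5
  n5 'dbbdd': c→6
  n6 'dbbddc': ·  ←P0
  n7 'a': b→8 d→25
  n8 'ab': c→9
  n9 'abc': ·  ←P1
  n10 'b': c→11
  n11 'bc': d→12
  n12 'bcd': d→13
  n13 'bcdd': a→14
  n14 'bcdda': d→15
  n15 'bcddad': ·  ←P2
  n16 'c': d→17
  n17 'cd': b→30 c→18
  n18 'cdc': c→19
  n19 'cdcc': c→20
  n20 'cdccc': a→21
  n21 'cdccca': ·  ←P3
  n22 'dd': c→23
  n23 'ddc': a→24
  n24 'ddca': ·  ←P4
  n25 'ad': c→26
  n26 'adc': d→27
  n27 'adcd': b→28
  n28 'adcdb': c→29
  n29 'adcdbc': ·  ←P5
  n30 'cdb': c→31
  n31 'cdbc': ·  ←P6

Failure links (BFS by depth):
  n1('d'): parent n0 fail=0; on 'd' 0 → fail=0;  out ∅∪∅=∅
  n7('a'): parent n0 fail=0; on 'a' 0 → fail=0;  out ∅∪∅=∅
  n10('b'): parent n0 fail=0; on 'b' 0 → fail=0;  out ∅∪∅=∅
  n16('c'): parent n0 fail=0; on 'c' 0 → fail=0;  out ∅∪∅=∅
  n2('db'): parent n1 fail=0; on 'b' 0 → fail=10;  out ∅∪∅=∅
  n8('ab'): parent n7 fail=0; on 'b' 0 → fail=10;  out ∅∪∅=∅
  n11('bc'): parent n10 fail=0; on 'c' 0 → fail=16;  out ∅∪∅=∅
  n17('cd'): parent n16 fail=0; on 'd' 0 → fail=1;  out ∅∪∅=∅
  n22('dd'): parent n1 fail=0; on 'd' 0 → fail=1;  out ∅∪∅=∅
  n25('ad'): parent n7 fail=0; on 'd' 0 → fail=1;  out ∅∪∅=∅
  n3('dbb'): parent n2 fail=10; on 'b' 10→0 → fail=10;  out ∅∪∅=∅
  n9('abc'): parent n8 fail=10; on 'c' 10 → fail=11;  out {1}∪∅={1}
  n12('bcd'): parent n11 fail=16; on 'd' 16 → fail=17;  out ∅∪∅=∅
  n18('cdc'): parent n17 fail=1; on 'c' 1→0 → fail=16;  out ∅∪∅=∅
  n23('ddc'): parent n22 fail=1; on 'c' 1→0 → fail=16;  out ∅∪∅=∅
  n26('adc'): parent n25 fail=1; on 'c' 1→0 → fail=16;  out ∅∪∅=∅
  n30('cdb'): parent n17 fail=1; on 'b' 1 → fail=2;  out ∅∪∅=∅
  n4('dbbd'): parent n3 fail=10; on 'd' 10→0 → fail=1;  out ∅∪∅=∅
  n13('bcdd'): parent n12 fail=17; on 'd' 17→1 → fail=22;  out ∅∪∅=∅
  n19('cdcc'): parent n18 fail=16; on 'c' 16→0 → fail=16;  out ∅∪∅=∅
  n24('ddca'): parent n23 fail=16; on 'a' 16→0 → fail=7;  out {4}∪∅={4}
  n27('adcd'): parent n26 fail=16; on 'd' 16 → fail=17;  out ∅∪∅=∅
  n31('cdbc'): parent n30 fail=2; on 'c' 2→10 → fail=11;  out {6}∪∅={6}
  n5('dbbdd'): parent n4 fail=1; on 'd' 1 → fail=22;  out ∅∪∅=∅
  n14('bcdda'): parent n13 fail=22; on 'a' 22→1→0 → fail=7;  out ∅∪∅=∅
  n20('cdccc'): parent n19 fail=16; on 'c' 16→0 → fail=16;  out ∅∪∅=∅
  n28('adcdb'): parent n27 fail=17; on 'b' 17 → fail=30;  out ∅∪∅=∅
  n6('dbbddc'): parent n5 fail=22; on 'c' 22 → fail=23;  out {0}∪∅={0}
  n15('bcddad'): parent n14 fail=7; on 'd' 7 → fail=25;  out {2}∪∅={2}
  n21('cdccca'): parent n20 fail=16; on 'a' 16→0 → fail=7;  out {3}∪∅={3}
  n29('adcdbc'): parent n28 fail=30; on 'c' 30 → fail=31;  out {5}∪{6}={5,6}

Run:
[0] read 'a'  n0⇒n7
[1] read 'd'  n7⇒n25
[2] read 'd'  n25⇒n22 ·f
[3] read 'c'  n22⇒n23
[4] read 'a'  n23⇒n24  → match P4@[1:4]
[5] read 'c'  n24⇒n16 ·f
[6] read 'd'  n16⇒n17
[7] read 'b'  n17⇒n30
[8] read 'c'  n30⇒n31  → match P6@[5:8]
[9] read 'b'  n31⇒n10 ·f
[10] read 'a'  n10⇒n7 ·f
[11] read 'b'  n7⇒n8
[12] read 'b'  n8⇒n10 ·f
[13] read 'a'  n10⇒n7 ·f
[14] read 'd'  n7⇒n25
[15] read 'c'  n25⇒n26
[16] read 'd'  n26⇒n27
[17] read 'b'  n27⇒n28
[18] read 'c'  n28⇒n29  → match P5@[13:18],P6@[15:18]
[19] read 'b'  n29⇒n10 ·f
[20] read 'b'  n10⇒n10 ·f
[21] read 'b'  n10⇒n10 ·f
[22] read 'b'  n10⇒n10 ·f
[23] read 'd'  n10⇒n1 ·f
[24] read 'b'  n1⇒n2
[25] read 'b'  n2⇒n3
[26] read 'd'  n3⇒n4
[27] read 'd'  n4⇒n5
[28] read 'c'  n5⇒n6  → match P0@[23:28]
[29] read 'c'  n6⇒n16 ·f
[30] read 'd'  n16⇒n17
[31] read 'b'  n17⇒n30
[32] read 'c'  n30⇒n31  → match P6@[29:32]
[33] read 'a'  n31⇒n7 ·f
[34] read 'c'  n7⇒n16 ·f
[35] read 'd'  n16⇒n17
[36] read 'd'  n17⇒n22 ·f
[37] read 'c'  n22⇒n23
[38] read 'a'  n23⇒n24  → match P4@[35:38]
[39] read 'd'  n24⇒n25 ·f
[40] read 'd'  n25⇒n22 ·f
[41] read 'c'  n22⇒n23
[42] read 'a'  n23⇒n24  → match P4@[39:42]
[43] read 'a'  n24⇒n7 ·f
[44] read 'a'  n7⇒n7 ·f
[45] read 'd'  n7⇒n25
[46] read 'c'  n25⇒n26
[47] read 'd'  n26⇒n27
[48] read 'b'  n27⇒n28
[49] read 'c'  n28⇒n29  → match P5@[44:49],P6@[46:49]
[50] read 'd'  n29⇒n12 ·f
[51] read 'a'  n12⇒n7 ·f
[52] read 'd'  n7⇒n25
[53] read 'c'  n25⇒n26
[54] read 'd'  n26⇒n27
[55] read 'b'  n27⇒n28
[56] read 'c'  n28⇒n29  → match P5@[51:56],P6@[53:56]
[57] read 'b'  n29⇒n10 ·f
[58] read 'b'  n10⇒n10 ·f
[59] read 'c'  n10⇒n11
[60] read 'd'  n11⇒n12
[61] read 'b'  n12⇒n30 ·f

All matches (sorted): [[4,4],[8,6],[18,5],[18,6],[28,0],[32,6],[38,4],[42,4],[49,5],[49,6],[56,5],[56,6]]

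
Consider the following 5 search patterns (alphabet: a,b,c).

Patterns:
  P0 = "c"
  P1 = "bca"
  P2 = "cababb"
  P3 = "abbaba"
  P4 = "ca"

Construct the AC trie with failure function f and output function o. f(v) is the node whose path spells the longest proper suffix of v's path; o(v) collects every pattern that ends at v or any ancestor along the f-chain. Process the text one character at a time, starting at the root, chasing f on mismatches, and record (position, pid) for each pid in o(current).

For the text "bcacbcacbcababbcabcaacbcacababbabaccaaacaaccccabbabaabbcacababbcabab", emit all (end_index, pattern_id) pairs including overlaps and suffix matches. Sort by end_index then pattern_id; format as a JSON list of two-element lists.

Build:
Trie nodes:
  0='ε' goto a→10 b→2 c→1
  1='c' goto a→5  ←P0
  2='b' goto c→3
  3='bc' goto a→4
  4='bca' goto ·  ←P1
  5='ca' goto b→6  ←P4
  6='cab' goto a→7
  7='caba' goto b→8
  8='cabab' goto b→9
  9='cababb' goto ·  ←P2
  10='a' goto b→11
  11='ab' goto b→12
  12='abb' goto a→13
  13='abba' goto b→14
  14='abbab' goto a→15
  15='abbaba' goto ·  ←P3

Failure links (BFS by depth):
  n1('c'): parent n0 fail=0; on 'c' 0 → fail=0;  out {0}∪∅={0}
  n2('b'): parent n0 fail=0; on 'b' 0 → fail=0;  out ∅∪∅=∅
  n10('a'): parent n0 fail=0; on 'a' 0 → fail=0;  out ∅∪∅=∅
  n3('bc'): parent n2 fail=0; on 'c' 0 → fail=1;  out ∅∪{0}={0}
  n5('ca'): parent n1 fail=0; on 'a' 0 → fail=10;  out {4}∪∅={4}
  n11('ab'): parent n10 fail=0; on 'b' 0 → fail=2;  out ∅∪∅=∅
  n4('bca'): parent n3 fail=1; on 'a' 1 → fail=5;  out {1}∪{4}={1,4}
  n6('cab'): parent n5 fail=10; on 'b' 10 → fail=11;  out ∅∪∅=∅
  n12('abb'): parent n11 fail=2; on 'b' 2→0 → fail=2;  out ∅∪∅=∅
  n7('caba'): parent n6 fail=11; on 'a' 11→2→0 → fail=10;  out ∅∪∅=∅
  n13('abba'): parent n12 fail=2; on 'a' 2→0 → fail=10;  out ∅∪∅=∅
  n8('cabab'): parent n7 fail=10; on 'b' 10 → fail=11;  out ∅∪∅=∅
  n14('abbab'): parent n13 fail=10; on 'b' 10 → fail=11;  out ∅∪∅=∅
  n9('cababb'): parent n8 fail=11; on 'b' 11 → fail=12;  out {2}∪∅={2}
  n15('abbaba'): parent n14 fail=11; on 'a' 11→2→0 → fail=10;  out {3}∪∅={3}

Scan:
pos 0 'b': at 2
pos 1 'c': at 3  ** P0@[1:1]
pos 2 'a': at 4  ** P1@[0:2],P4@[1:2]
pos 3 'c': at 1 (via fail)  ** P0@[3:3]
pos 4 'b': at 2 (via fail)
pos 5 'c': at 3  ** P0@[5:5]
pos 6 'a': at 4  ** P1@[4:6],P4@[5:6]
pos 7 'c': at 1 (via fail)  ** P0@[7:7]
pos 8 'b': at 2 (via fail)
pos 9 'c': at 3  ** P0@[9:9]
pos 10 'a': at 4  ** P1@[8:10],P4@[9:10]
pos 11 'b': at 6 (via fail)
pos 12 'a': at 7
pos 13 'b': at 8
pos 14 'b': at 9  ** P2@[9:14]
pos 15 'c': at 3 (via fail)  ** P0@[15:15]
pos 16 'a': at 4  ** P1@[14:16],P4@[15:16]
pos 17 'b': at 6 (via fail)
pos 18 'c': at 3 (via fail)  ** P0@[18:18]
pos 19 'a': at 4  ** P1@[17:19],P4@[18:19]
pos 20 'a': at 10 (via fail)
pos 21 'c': at 1 (via fail)  ** P0@[21:21]
pos 22 'b': at 2 (via fail)
pos 23 'c': at 3  ** P0@[23:23]
pos 24 'a': at 4  ** P1@[22:24],P4@[23:24]
pos 25 'c': at 1 (via fail)  ** P0@[25:25]
pos 26 'a': at 5  ** P4@[25:26]
pos 27 'b': at 6
pos 28 'a': at 7
pos 29 'b': at 8
pos 30 'b': at 9  ** P2@[25:30]
pos 31 'a': at 13 (via fail)
pos 32 'b': at 14
pos 33 'a': at 15  ** P3@[28:33]
pos 34 'c': at 1 (via fail)  ** P0@[34:34]
pos 35 'c': at 1 (via fail)  ** P0@[35:35]
pos 36 'a': at 5  ** P4@[35:36]
pos 37 'a': at 10 (via fail)
pos 38 'a': at 10 (via fail)
pos 39 'c': at 1 (via fail)  ** P0@[39:39]
pos 40 'a': at 5  ** P4@[39:40]
pos 41 'a': at 10 (via fail)
pos 42 'c': at 1 (via fail)  ** P0@[42:42]
pos 43 'c': at 1 (via fail)  ** P0@[43:43]
pos 44 'c': at 1 (via fail)  ** P0@[44:44]
pos 45 'c': at 1 (via fail)  ** P0@[45:45]
pos 46 'a': at 5  ** P4@[45:46]
pos 47 'b': at 6
pos 48 'b': at 12 (via fail)
pos 49 'a': at 13
pos 50 'b': at 14
pos 51 'a': at 15  ** P3@[46:51]
pos 52 'a': at 10 (via fail)
pos 53 'b': at 11
pos 54 'b': at 12
pos 55 'c': at 3 (via fail)  ** P0@[55:55]
pos 56 'a': at 4  ** P1@[54:56],P4@[55:56]
pos 57 'c': at 1 (via fail)  ** P0@[57:57]
pos 58 'a': at 5  ** P4@[57:58]
pos 59 'b': at 6
pos 60 'a': at 7
pos 61 'b': at 8
pos 62 'b': at 9  ** P2@[57:62]
pos 63 'c': at 3 (via fail)  ** P0@[63:63]
pos 64 'a': at 4  ** P1@[62:64],P4@[63:64]
pos 65 'b': at 6 (via fail)
pos 66 'a': at 7
pos 67 'b': at 8

Result: [[1,0],[2,1],[2,4],[3,0],[5,0],[6,1],[6,4],[7,0],[9,0],[10,1],[10,4],[14,2],[15,0],[16,1],[16,4],[18,0],[19,1],[19,4],[21,0],[23,0],[24,1],[24,4],[25,0],[26,4],[30,2],[33,3],[34,0],[35,0],[36,4],[39,0],[40,4],[42,0],[43,0],[44,0],[45,0],[46,4],[51,3],[55,0],[56,1],[56,4],[57,0],[58,4],[62,2],[63,0],[64,1],[64,4]]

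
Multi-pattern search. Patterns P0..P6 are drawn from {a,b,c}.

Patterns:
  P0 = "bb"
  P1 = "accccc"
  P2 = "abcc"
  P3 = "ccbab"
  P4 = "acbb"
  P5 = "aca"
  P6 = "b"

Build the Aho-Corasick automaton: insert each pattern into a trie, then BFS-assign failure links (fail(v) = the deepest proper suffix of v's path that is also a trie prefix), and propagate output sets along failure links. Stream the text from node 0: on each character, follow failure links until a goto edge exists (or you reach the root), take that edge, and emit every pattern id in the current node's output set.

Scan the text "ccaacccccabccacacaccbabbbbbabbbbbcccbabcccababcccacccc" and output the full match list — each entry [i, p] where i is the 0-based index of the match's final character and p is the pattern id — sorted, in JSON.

Build:
Trie nodes:
  0='ε' goto a→3 b→1 c→12
  1='b' goto b→2  ←P6
  2='bb' goto ·  ←P0
  3='a' goto b→9 c→4
  4='ac' goto a→19 b→17 c→5
  5='acc' goto c→6
  6='accc' goto c→7
  7='acccc' goto c→8
  8='accccc' goto ·  ←P1
  9='ab' goto c→10
  10='abc' goto c→11
  11='abcc' goto ·  ←P2
  12='c' goto c→13
  13='cc' goto b→14
  14='ccb' goto a→15
  15='ccba' goto b→16
  16='ccbab' goto ·  ←P3
  17='acb' goto b→18
  18='acbb' goto ·  ←P4
  19='aca' goto ·  ←P5

Failure links (BFS by depth):
  fail(1) 'b': from fail(0)=0 chase 'b': 0 ⇒ 0;  out={6}∪out(0)={6}
  fail(3) 'a': from fail(0)=0 chase 'a': 0 ⇒ 0;  out=∅∪out(0)=∅
  fail(12) 'c': from fail(0)=0 chase 'c': 0 ⇒ 0;  out=∅∪out(0)=∅
  fail(2) 'bb': from fail(1)=0 chase 'b': 0 ⇒ 1;  out={0}∪out(1)={0,6}
  fail(4) 'ac': from fail(3)=0 chase 'c': 0 ⇒ 12;  out=∅∪out(12)=∅
  fail(9) 'ab': from fail(3)=0 chase 'b': 0 ⇒ 1;  out=∅∪out(1)={6}
  fail(13) 'cc': from fail(12)=0 chase 'c': 0 ⇒ 12;  out=∅∪out(12)=∅
  fail(5) 'acc': from fail(4)=12 chase 'c': 12 ⇒ 13;  out=∅∪out(13)=∅
  fail(10) 'abc': from fail(9)=1 chase 'c': 1→0 ⇒ 12;  out=∅∪out(12)=∅
  fail(14) 'ccb': from fail(13)=12 chase 'b': 12→0 ⇒ 1;  out=∅∪out(1)={6}
  fail(17) 'acb': from fail(4)=12 chase 'b': 12→0 ⇒ 1;  out=∅∪out(1)={6}
  fail(19) 'aca': from fail(4)=12 chase 'a': 12→0 ⇒ 3;  out={5}∪out(3)={5}
  fail(6) 'accc': from fail(5)=13 chase 'c': 13→12 ⇒ 13;  out=∅∪out(13)=∅
  fail(11) 'abcc': from fail(10)=12 chase 'c': 12 ⇒ 13;  out={2}∪out(13)={2}
  fail(15) 'ccba': from fail(14)=1 chase 'a': 1→0 ⇒ 3;  out=∅∪out(3)=∅
  fail(18) 'acbb': from fail(17)=1 chase 'b': 1 ⇒ 2;  out={4}∪out(2)={0,4,6}
  fail(7) 'acccc': from fail(6)=13 chase 'c': 13→12 ⇒ 13;  out=∅∪out(13)=∅
  fail(16) 'ccbab': from fail(15)=3 chase 'b': 3 ⇒ 9;  out={3}∪out(9)={3,6}
  fail(8) 'accccc': from fail(7)=13 chase 'c': 13→12 ⇒ 13;  out={1}∪out(13)={1}

Text stream:
[0] read 'c'  n0⇒n12
[1] read 'c'  n12⇒n13
[2] read 'a'  n13⇒n3 (fail-walked)
[3] read 'a'  n3⇒n3 (fail-walked)
[4] read 'c'  n3⇒n4
[5] read 'c'  n4⇒n5
[6] read 'c'  n5⇒n6
[7] read 'c'  n6⇒n7
[8] read 'c'  n7⇒n8  → match P1@[3:8]
[9] read 'a'  n8⇒n3 (fail-walked)
[10] read 'b'  n3⇒n9  → match P6@[10:10]
[11] read 'c'  n9⇒n10
[12] read 'c'  n10⇒n11  → match P2@[9:12]
[13] read 'a'  n11⇒n3 (fail-walked)
[14] read 'c'  n3⇒n4
[15] read 'a'  n4⇒n19  → match P5@[13:15]
[16] read 'c'  n19⇒n4 (fail-walked)
[17] read 'a'  n4⇒n19  → match P5@[15:17]
[18] read 'c'  n19⇒n4 (fail-walked)
[19] read 'c'  n4⇒n5
[20] read 'b'  n5⇒n14 (fail-walked)  → match P6@[20:20]
[21] read 'a'  n14⇒n15
[22] read 'b'  n15⇒n16  → match P3@[18:22],P6@[22:22]
[23] read 'b'  n16⇒n2 (fail-walked)  → match P0@[22:23],P6@[23:23]
[24] read 'b'  n2⇒n2 (fail-walked)  → match P0@[23:24],P6@[24:24]
[25] read 'b'  n2⇒n2 (fail-walked)  → match P0@[24:25],P6@[25:25]
[26] read 'b'  n2⇒n2 (fail-walked)  → match P0@[25:26],P6@[26:26]
[27] read 'a'  n2⇒n3 (fail-walked)
[28] read 'b'  n3⇒n9  → match P6@[28:28]
[29] read 'b'  n9⇒n2 (fail-walked)  → match P0@[28:29],P6@[29:29]
[30] read 'b'  n2⇒n2 (fail-walked)  → match P0@[29:30],P6@[30:30]
[31] read 'b'  n2⇒n2 (fail-walked)  → match P0@[30:31],P6@[31:31]
[32] read 'b'  n2⇒n2 (fail-walked)  → match P0@[31:32],P6@[32:32]
[33] read 'c'  n2⇒n12 (fail-walked)
[34] read 'c'  n12⇒n13
[35] read 'c'  n13⇒n13 (fail-walked)
[36] read 'b'  n13⇒n14  → match P6@[36:36]
[37] read 'a'  n14⇒n15
[38] read 'b'  n15⇒n16  → match P3@[34:38],P6@[38:38]
[39] read 'c'  n16⇒n10 (fail-walked)
[40] read 'c'  n10⇒n11  → match P2@[37:40]
[41] read 'c'  n11⇒n13 (fail-walked)
[42] read 'a'  n13⇒n3 (fail-walked)
[43] read 'b'  n3⇒n9  → match P6@[43:43]
[44] read 'a'  n9⇒n3 (fail-walked)
[45] read 'b'  n3⇒n9  → match P6@[45:45]
[46] read 'c'  n9⇒n10
[47] read 'c'  n10⇒n11  → match P2@[44:47]
[48] read 'c'  n11⇒n13 (fail-walked)
[49] read 'a'  n13⇒n3 (fail-walked)
[50] read 'c'  n3⇒n4
[51] read 'c'  n4⇒n5
[52] read 'c'  n5⇒n6
[53] read 'c'  n6⇒n7

All matches (sorted): [[8,1],[10,6],[12,2],[15,5],[17,5],[20,6],[22,3],[22,6],[23,0],[23,6],[24,0],[24,6],[25,0],[25,6],[26,0],[26,6],[28,6],[29,0],[29,6],[30,0],[30,6],[31,0],[31,6],[32,0],[32,6],[36,6],[38,3],[38,6],[40,2],[43,6],[45,6],[47,2]]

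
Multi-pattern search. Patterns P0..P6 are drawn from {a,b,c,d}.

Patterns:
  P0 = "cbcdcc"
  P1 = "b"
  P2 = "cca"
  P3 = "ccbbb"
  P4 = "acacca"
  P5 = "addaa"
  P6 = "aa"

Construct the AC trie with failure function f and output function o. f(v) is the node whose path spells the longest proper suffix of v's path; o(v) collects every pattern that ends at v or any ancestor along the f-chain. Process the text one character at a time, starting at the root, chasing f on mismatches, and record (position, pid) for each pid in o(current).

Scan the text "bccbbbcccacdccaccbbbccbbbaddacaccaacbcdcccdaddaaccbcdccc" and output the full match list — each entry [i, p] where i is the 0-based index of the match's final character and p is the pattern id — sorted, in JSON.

Build:
Trie nodes:
  0='ε' goto a→13 b→7 c→1
  1='c' goto b→2 c→8
  2='cb' goto c→3
  3='cbc' goto d→4
  4='cbcd' goto c→5
  5='cbcdc' goto c→6
  6='cbcdcc' goto ·  [P0 ends]
  7='b' goto ·  [P1 ends]
  8='cc' goto a→9 b→10
  9='cca' goto ·  [P2 ends]
  10='ccb' goto b→11
  11='ccbb' goto b→12
  12='ccbbb' goto ·  [P3 ends]
  13='a' goto a→23 c→14 d→19
  14='ac' goto a→15
  15='aca' goto c→16
  16='acac' goto c→17
  17='acacc' goto a→18
  18='acacca' goto ·  [P4 ends]
  19='ad' goto d→20
  20='add' goto a→21
  21='adda' goto a→22
  22='addaa' goto ·  [P5 ends]
  23='aa' goto ·  [P6 ends]

BFS fail/out derivation:
  fail(1) 'c': from fail(0)=0 chase 'c': 0 ⇒ 0;  out=∅∪out(0)=∅
  fail(7) 'b': from fail(0)=0 chase 'b': 0 ⇒ 0;  out={1}∪out(0)={1}
  fail(13) 'a': from fail(0)=0 chase 'a': 0 ⇒ 0;  out=∅∪out(0)=∅
  fail(2) 'cb': from fail(1)=0 chase 'b': 0 ⇒ 7;  out=∅∪out(7)={1}
  fail(8) 'cc': from fail(1)=0 chase 'c': 0 ⇒ 1;  out=∅∪out(1)=∅
  fail(14) 'ac': from fail(13)=0 chase 'c': 0 ⇒ 1;  out=∅∪out(1)=∅
  fail(19) 'ad': from fail(13)=0 chase 'd': 0 ⇒ 0;  out=∅∪out(0)=∅
  fail(23) 'aa': from fail(13)=0 chase 'a': 0 ⇒ 13;  out={6}∪out(13)={6}
  fail(3) 'cbc': from fail(2)=7 chase 'c': 7→0 ⇒ 1;  out=∅∪out(1)=∅
  fail(9) 'cca': from fail(8)=1 chase 'a': 1→0 ⇒ 13;  out={2}∪out(13)={2}
  fail(10) 'ccb': from fail(8)=1 chase 'b': 1 ⇒ 2;  out=∅∪out(2)={1}
  fail(15) 'aca': from fail(14)=1 chase 'a': 1→0 ⇒ 13;  out=∅∪out(13)=∅
  fail(20) 'add': from fail(19)=0 chase 'd': 0 ⇒ 0;  out=∅∪out(0)=∅
  fail(4) 'cbcd': from fail(3)=1 chase 'd': 1→0 ⇒ 0;  out=∅∪out(0)=∅
  fail(11) 'ccbb': from fail(10)=2 chase 'b': 2→7→0 ⇒ 7;  out=∅∪out(7)={1}
  fail(16) 'acac': from fail(15)=13 chase 'c': 13 ⇒ 14;  out=∅∪out(14)=∅
  fail(21) 'adda': from fail(20)=0 chase 'a': 0 ⇒ 13;  out=∅∪out(13)=∅
  fail(5) 'cbcdc': from fail(4)=0 chase 'c': 0 ⇒ 1;  out=∅∪out(1)=∅
  fail(12) 'ccbbb': from fail(11)=7 chase 'b': 7→0 ⇒ 7;  out={3}∪out(7)={1,3}
  fail(17) 'acacc': from fail(16)=14 chase 'c': 14→1 ⇒ 8;  out=∅∪out(8)=∅
  fail(22) 'addaa': from fail(21)=13 chase 'a': 13 ⇒ 23;  out={5}∪out(23)={5,6}
  fail(6) 'cbcdcc': from fail(5)=1 chase 'c': 1 ⇒ 8;  out={0}∪out(8)={0}
  fail(18) 'acacca': from fail(17)=8 chase 'a': 8 ⇒ 9;  out={4}∪out(9)={2,4}

Text stream:
[0] read 'b'  n0⇒n7  ** P1@[0:0]
[1] read 'c'  n7⇒n1 (via fail)
[2] read 'c'  n1⇒n8
[3] read 'b'  n8⇒n10  ** P1@[3:3]
[4] read 'b'  n10⇒n11  ** P1@[4:4]
[5] read 'b'  n11⇒n12  ** P1@[5:5],P3@[1:5]
[6] read 'c'  n12⇒n1 (via fail)
[7] read 'c'  n1⇒n8
[8] read 'c'  n8⇒n8 (via fail)
[9] read 'a'  n8⇒n9  ** P2@[7:9]
[10] read 'c'  n9⇒n14 (via fail)
[11] read 'd'  n14⇒n0 (via fail)
[12] read 'c'  n0⇒n1
[13] read 'c'  n1⇒n8
[14] read 'a'  n8⇒n9  ** P2@[12:14]
[15] read 'c'  n9⇒n14 (via fail)
[16] read 'c'  n14⇒n8 (via fail)
[17] read 'b'  n8⇒n10  ** P1@[17:17]
[18] read 'b'  n10⇒n11  ** P1@[18:18]
[19] read 'b'  n11⇒n12  ** P1@[19:19],P3@[15:19]
[20] read 'c'  n12⇒n1 (via fail)
[21] read 'c'  n1⇒n8
[22] read 'b'  n8⇒n10  ** P1@[22:22]
[23] read 'b'  n10⇒n11  ** P1@[23:23]
[24] read 'b'  n11⇒n12  ** P1@[24:24],P3@[20:24]
[25] read 'a'  n12⇒n13 (via fail)
[26] read 'd'  n13⇒n19
[27] read 'd'  n19⇒n20
[28] read 'a'  n20⇒n21
[29] read 'c'  n21⇒n14 (via fail)
[30] read 'a'  n14⇒n15
[31] read 'c'  n15⇒n16
[32] read 'c'  n16⇒n17
[33] read 'a'  n17⇒n18  ** P2@[31:33],P4@[28:33]
[34] read 'a'  n18⇒n23 (via fail)  ** P6@[33:34]
[35] read 'c'  n23⇒n14 (via fail)
[36] read 'b'  n14⇒n2 (via fail)  ** P1@[36:36]
[37] read 'c'  n2⇒n3
[38] read 'd'  n3⇒n4
[39] read 'c'  n4⇒n5
[40] read 'c'  n5⇒n6  ** P0@[35:40]
[41] read 'c'  n6⇒n8 (via fail)
[42] read 'd'  n8⇒n0 (via fail)
[43] read 'a'  n0⇒n13
[44] read 'd'  n13⇒n19
[45] read 'd'  n19⇒n20
[46] read 'a'  n20⇒n21
[47] read 'a'  n21⇒n22  ** P5@[43:47],P6@[46:47]
[48] read 'c'  n22⇒n14 (via fail)
[49] read 'c'  n14⇒n8 (via fail)
[50] read 'b'  n8⇒n10  ** P1@[50:50]
[51] read 'c'  n10⇒n3 (via fail)
[52] read 'd'  n3⇒n4
[53] read 'c'  n4⇒n5
[54] read 'c'  n5⇒n6  ** P0@[49:54]
[55] read 'c'  n6⇒n8 (via fail)

Matches: [[0,1],[3,1],[4,1],[5,1],[5,3],[9,2],[14,2],[17,1],[18,1],[19,1],[19,3],[22,1],[23,1],[24,1],[24,3],[33,2],[33,4],[34,6],[36,1],[40,0],[47,5],[47,6],[50,1],[54,0]]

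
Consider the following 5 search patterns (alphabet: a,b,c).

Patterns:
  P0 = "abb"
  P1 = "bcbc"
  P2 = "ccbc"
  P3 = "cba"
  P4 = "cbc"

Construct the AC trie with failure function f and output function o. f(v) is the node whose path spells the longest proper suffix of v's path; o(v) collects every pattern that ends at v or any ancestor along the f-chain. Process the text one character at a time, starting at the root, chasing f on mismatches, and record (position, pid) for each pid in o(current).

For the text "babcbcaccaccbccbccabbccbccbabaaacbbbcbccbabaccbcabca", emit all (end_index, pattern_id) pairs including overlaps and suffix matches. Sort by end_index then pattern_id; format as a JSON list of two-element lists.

Construct AC machine:
Trie (insert patterns):
  0='ε' goto a→1 b→4 c→8
  1='a' goto b→2
  2='ab' goto b→3
  3='abb' goto ·  [P0 ends]
  4='b' goto c→5
  5='bc' goto b→6
  6='bcb' goto c→7
  7='bcbc' goto ·  [P1 ends]
  8='c' goto b→12 c→9
  9='cc' goto b→10
  10='ccb' goto c→11
  11='ccbc' goto ·  [P2 ends]
  12='cb' goto a→13 c→14
  13='cba' goto ·  [P3 ends]
  14='cbc' goto ·  [P4 ends]

BFS fail/out derivation:
  fail(1) 'a': from fail(0)=0 chase 'a': 0 ⇒ 0;  out=∅∪out(0)=∅
  fail(4) 'b': from fail(0)=0 chase 'b': 0 ⇒ 0;  out=∅∪out(0)=∅
  fail(8) 'c': from fail(0)=0 chase 'c': 0 ⇒ 0;  out=∅∪out(0)=∅
  fail(2) 'ab': from fail(1)=0 chase 'b': 0 ⇒ 4;  out=∅∪out(4)=∅
  fail(5) 'bc': from fail(4)=0 chase 'c': 0 ⇒ 8;  out=∅∪out(8)=∅
  fail(9) 'cc': from fail(8)=0 chase 'c': 0 ⇒ 8;  out=∅∪out(8)=∅
  fail(12) 'cb': from fail(8)=0 chase 'b': 0 ⇒ 4;  out=∅∪out(4)=∅
  fail(3) 'abb': from fail(2)=4 chase 'b': 4→0 ⇒ 4;  out={0}∪out(4)={0}
  fail(6) 'bcb': from fail(5)=8 chase 'b': 8 ⇒ 12;  out=∅∪out(12)=∅
  fail(10) 'ccb': from fail(9)=8 chase 'b': 8 ⇒ 12;  out=∅∪out(12)=∅
  fail(13) 'cba': from fail(12)=4 chase 'a': 4→0 ⇒ 1;  out={3}∪out(1)={3}
  fail(14) 'cbc': from fail(12)=4 chase 'c': 4 ⇒ 5;  out={4}∪out(5)={4}
  fail(7) 'bcbc': from fail(6)=12 chase 'c': 12 ⇒ 14;  out={1}∪out(14)={1,4}
  fail(11) 'ccbc': from fail(10)=12 chase 'c': 12 ⇒ 14;  out={2}∪out(14)={2,4}

Text stream:
pos 0 'b': at 4
pos 1 'a': at 1 (fail-walked)
pos 2 'b': at 2
pos 3 'c': at 5 (fail-walked)
pos 4 'b': at 6
pos 5 'c': at 7  → match P1@[2:5],P4@[3:5]
pos 6 'a': at 1 (fail-walked)
pos 7 'c': at 8 (fail-walked)
pos 8 'c': at 9
pos 9 'a': at 1 (fail-walked)
pos 10 'c': at 8 (fail-walked)
pos 11 'c': at 9
pos 12 'b': at 10
pos 13 'c': at 11  → match P2@[10:13],P4@[11:13]
pos 14 'c': at 9 (fail-walked)
pos 15 'b': at 10
pos 16 'c': at 11  → match P2@[13:16],P4@[14:16]
pos 17 'c': at 9 (fail-walked)
pos 18 'a': at 1 (fail-walked)
pos 19 'b': at 2
pos 20 'b': at 3  → match P0@[18:20]
pos 21 'c': at 5 (fail-walked)
pos 22 'c': at 9 (fail-walked)
pos 23 'b': at 10
pos 24 'c': at 11  → match P2@[21:24],P4@[22:24]
pos 25 'c': at 9 (fail-walked)
pos 26 'b': at 10
pos 27 'a': at 13 (fail-walked)  → match P3@[25:27]
pos 28 'b': at 2 (fail-walked)
pos 29 'a': at 1 (fail-walked)
pos 30 'a': at 1 (fail-walked)
pos 31 'a': at 1 (fail-walked)
pos 32 'c': at 8 (fail-walked)
pos 33 'b': at 12
pos 34 'b': at 4 (fail-walked)
pos 35 'b': at 4 (fail-walked)
pos 36 'c': at 5
pos 37 'b': at 6
pos 38 'c': at 7  → match P1@[35:38],P4@[36:38]
pos 39 'c': at 9 (fail-walked)
pos 40 'b': at 10
pos 41 'a': at 13 (fail-walked)  → match P3@[39:41]
pos 42 'b': at 2 (fail-walked)
pos 43 'a': at 1 (fail-walked)
pos 44 'c': at 8 (fail-walked)
pos 45 'c': at 9
pos 46 'b': at 10
pos 47 'c': at 11  → match P2@[44:47],P4@[45:47]
pos 48 'a': at 1 (fail-walked)
pos 49 'b': at 2
pos 50 'c': at 5 (fail-walked)
pos 51 'a': at 1 (fail-walked)

All matches (sorted): [[5,1],[5,4],[13,2],[13,4],[16,2],[16,4],[20,0],[24,2],[24,4],[27,3],[38,1],[38,4],[41,3],[47,2],[47,4]]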